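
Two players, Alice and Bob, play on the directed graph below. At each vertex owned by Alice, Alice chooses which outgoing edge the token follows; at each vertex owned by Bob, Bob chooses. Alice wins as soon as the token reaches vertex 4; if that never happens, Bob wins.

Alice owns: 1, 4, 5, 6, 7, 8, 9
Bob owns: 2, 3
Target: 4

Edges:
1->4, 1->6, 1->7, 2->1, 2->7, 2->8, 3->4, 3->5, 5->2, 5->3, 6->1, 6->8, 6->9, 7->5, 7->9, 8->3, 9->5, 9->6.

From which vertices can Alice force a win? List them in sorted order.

1, 4, 6, 7, 9

A0 = {4}
A1: add {1} — 1 (Alice) has 1→4.
A2: add {6} — 6 (Alice) has 6→1.
A3: add {9} — 9 (Alice) has 9→6.
A4: add {7} — 7 (Alice) has 7→9.
A5 = A4; e.g. 2 (Bob) can still go to 8. Fixed point.
Alice's winning region = {1, 4, 6, 7, 9}.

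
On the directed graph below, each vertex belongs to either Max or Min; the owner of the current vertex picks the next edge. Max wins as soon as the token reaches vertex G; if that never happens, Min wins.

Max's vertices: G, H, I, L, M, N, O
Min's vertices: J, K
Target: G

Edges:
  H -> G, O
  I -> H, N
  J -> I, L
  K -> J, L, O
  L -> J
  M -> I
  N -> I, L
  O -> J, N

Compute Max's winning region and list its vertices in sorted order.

G, H, I, M, N, O

A0 = {G}
A1: add {H} — H (Max) has H→G.
A2: add {I} — I (Max) has I→H.
A3: add {M, N} — M (Max) has M→I; N (Max) has N→I.
A4: add {O} — O (Max) has O→N.
A5 = A4; e.g. J (Min) can still go to L. Fixed point.
Max's winning region = {G, H, I, M, N, O}.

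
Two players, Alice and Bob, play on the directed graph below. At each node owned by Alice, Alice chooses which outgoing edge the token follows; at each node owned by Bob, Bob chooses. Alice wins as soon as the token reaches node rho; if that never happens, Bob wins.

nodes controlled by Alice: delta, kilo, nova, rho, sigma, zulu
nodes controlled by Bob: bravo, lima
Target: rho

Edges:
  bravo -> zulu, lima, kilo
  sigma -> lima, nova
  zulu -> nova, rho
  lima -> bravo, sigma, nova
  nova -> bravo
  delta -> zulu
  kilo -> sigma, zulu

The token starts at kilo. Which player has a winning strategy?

Alice

A0 = {rho}
A1: add {zulu} — zulu (Alice) has zulu→rho.
A2: add {delta, kilo} — delta (Alice) has delta→zulu; kilo (Alice) has kilo→zulu.
A3 = A2; e.g. bravo (Bob) can still go to lima. Fixed point.
kilo ∈ A2, so Alice can force the target.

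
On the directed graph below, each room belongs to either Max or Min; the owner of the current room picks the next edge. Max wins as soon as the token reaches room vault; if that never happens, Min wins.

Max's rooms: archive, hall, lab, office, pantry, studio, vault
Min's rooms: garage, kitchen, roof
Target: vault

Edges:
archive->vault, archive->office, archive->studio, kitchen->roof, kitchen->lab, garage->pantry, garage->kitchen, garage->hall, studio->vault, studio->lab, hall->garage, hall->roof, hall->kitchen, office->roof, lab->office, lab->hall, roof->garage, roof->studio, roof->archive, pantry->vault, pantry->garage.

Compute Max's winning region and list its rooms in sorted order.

archive, pantry, studio, vault

A0 = {vault}
A1: add {archive, pantry, studio} — pantry (Max) has pantry→vault; studio (Max) has studio→vault; archive (Max) has archive→vault.
A2 = A1; e.g. garage (Min) can still go to kitchen. Fixed point.
Max's winning region = {archive, pantry, studio, vault}.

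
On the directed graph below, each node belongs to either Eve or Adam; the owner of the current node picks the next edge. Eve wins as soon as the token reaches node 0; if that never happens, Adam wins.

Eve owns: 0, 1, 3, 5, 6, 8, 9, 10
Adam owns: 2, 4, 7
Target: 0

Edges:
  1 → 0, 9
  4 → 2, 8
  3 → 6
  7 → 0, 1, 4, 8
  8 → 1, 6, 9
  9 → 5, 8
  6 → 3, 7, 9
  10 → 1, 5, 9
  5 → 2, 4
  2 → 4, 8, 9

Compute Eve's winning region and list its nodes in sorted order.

0, 1, 3, 6, 8, 9, 10

A0 = {0}
A1: add {1} — 1 (Eve) has 1→0.
A2: add {8, 10} — 8 (Eve) has 8→1; 10 (Eve) has 10→1.
A3: add {9} — 9 (Eve) has 9→8.
A4: add {6} — 6 (Eve) has 6→9.
A5: add {3} — 3 (Eve) has 3→6.
A6 = A5; e.g. 2 (Adam) can still go to 4. Fixed point.
Eve's winning region = {0, 1, 3, 6, 8, 9, 10}.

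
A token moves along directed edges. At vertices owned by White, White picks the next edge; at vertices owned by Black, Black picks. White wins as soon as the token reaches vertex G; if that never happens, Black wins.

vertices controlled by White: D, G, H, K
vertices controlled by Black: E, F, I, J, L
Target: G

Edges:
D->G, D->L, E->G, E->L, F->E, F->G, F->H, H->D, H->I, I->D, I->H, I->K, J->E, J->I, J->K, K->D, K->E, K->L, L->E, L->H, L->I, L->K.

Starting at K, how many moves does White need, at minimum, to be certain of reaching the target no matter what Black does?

2

A0 = {G}
A1: add {D} — D (White) has D→G.
A2: add {H, K} — H (White) has H→D; K (White) has K→D.
K enters the attractor at level 2, so White can force the target in 2 moves from there.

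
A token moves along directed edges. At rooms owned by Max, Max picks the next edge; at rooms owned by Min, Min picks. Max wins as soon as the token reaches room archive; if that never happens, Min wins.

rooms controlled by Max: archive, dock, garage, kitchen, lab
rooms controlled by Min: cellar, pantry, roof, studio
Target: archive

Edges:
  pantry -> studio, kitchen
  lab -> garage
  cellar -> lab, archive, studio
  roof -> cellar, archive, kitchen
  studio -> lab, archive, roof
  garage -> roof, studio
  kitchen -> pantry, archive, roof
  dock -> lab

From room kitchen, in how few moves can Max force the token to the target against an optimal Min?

A0 = {archive}
A1: add {kitchen} — kitchen (Max) has kitchen→archive.
A2 = A1; e.g. pantry (Min) can still go to studio. Fixed point.
kitchen enters the attractor at level 1, so Max can force the target in 1 move from there.

1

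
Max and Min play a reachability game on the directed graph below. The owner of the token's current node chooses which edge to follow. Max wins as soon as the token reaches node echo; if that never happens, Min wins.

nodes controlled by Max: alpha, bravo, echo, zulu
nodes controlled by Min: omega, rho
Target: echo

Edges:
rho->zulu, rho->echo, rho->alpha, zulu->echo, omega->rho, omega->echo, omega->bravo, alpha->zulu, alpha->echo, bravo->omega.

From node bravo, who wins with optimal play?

A0 = {echo}
A1: add {alpha, zulu} — zulu (Max) has zulu→echo; alpha (Max) has alpha→echo.
A2: add {rho} — rho (Min): all of {zulu, echo, alpha} already in.
A3 = A2; e.g. omega (Min) can still go to bravo. Fixed point.
bravo never enters the attractor, so Min can avoid the target forever.

Min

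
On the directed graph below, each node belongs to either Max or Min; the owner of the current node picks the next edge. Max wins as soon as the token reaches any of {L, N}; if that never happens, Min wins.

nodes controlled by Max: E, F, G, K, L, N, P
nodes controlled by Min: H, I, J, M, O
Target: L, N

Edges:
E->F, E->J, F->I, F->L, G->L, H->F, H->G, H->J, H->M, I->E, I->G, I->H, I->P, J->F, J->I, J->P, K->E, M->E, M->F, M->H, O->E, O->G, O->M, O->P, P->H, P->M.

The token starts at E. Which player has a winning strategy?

A0 = {L, N}
A1: add {F, G} — F (Max) has F→L; G (Max) has G→L.
A2: add {E} — E (Max) has E→F.
E ∈ A2, so Max can force the target.

Max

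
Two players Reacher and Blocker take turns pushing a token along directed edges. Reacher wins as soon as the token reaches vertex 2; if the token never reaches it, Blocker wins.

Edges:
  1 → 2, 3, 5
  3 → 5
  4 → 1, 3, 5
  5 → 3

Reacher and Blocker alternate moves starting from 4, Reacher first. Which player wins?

Blocker

Track states (vertex, player-to-move).
A0 = {(2,Reacher), (2,Blocker)}
A1: add {(1,Reacher)}.
A2 = A1; e.g. (1,Blocker) stays out. (4,Reacher) never enters ⇒ Blocker avoids the target.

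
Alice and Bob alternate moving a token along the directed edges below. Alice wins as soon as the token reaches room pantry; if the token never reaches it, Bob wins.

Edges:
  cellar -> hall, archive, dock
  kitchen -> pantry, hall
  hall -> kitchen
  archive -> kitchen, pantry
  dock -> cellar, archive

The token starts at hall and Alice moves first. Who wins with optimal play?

Bob

Track states (vertex, player-to-move).
A0 = {(pantry,Alice), (pantry,Bob)}
A1: add {(kitchen,Alice), (archive,Alice)}.
A2: add {(hall,Bob), (archive,Bob)}.
A3: add {(cellar,Alice), (dock,Alice)}.
A4: add {(dock,Bob)}.
A5 = A4; e.g. (cellar,Bob) stays out. (hall,Alice) never enters ⇒ Bob avoids the target.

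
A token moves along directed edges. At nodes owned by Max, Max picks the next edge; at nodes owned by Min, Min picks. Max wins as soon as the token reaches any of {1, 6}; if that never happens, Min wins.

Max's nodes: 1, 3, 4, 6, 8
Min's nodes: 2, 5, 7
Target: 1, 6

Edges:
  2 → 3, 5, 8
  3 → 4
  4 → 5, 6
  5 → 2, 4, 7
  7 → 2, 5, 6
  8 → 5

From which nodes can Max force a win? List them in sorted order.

1, 3, 4, 6

A0 = {1, 6}
A1: add {4} — 4 (Max) has 4→6.
A2: add {3} — 3 (Max) has 3→4.
A3 = A2; e.g. 2 (Min) can still go to 5. Fixed point.
Max's winning region = {1, 3, 4, 6}.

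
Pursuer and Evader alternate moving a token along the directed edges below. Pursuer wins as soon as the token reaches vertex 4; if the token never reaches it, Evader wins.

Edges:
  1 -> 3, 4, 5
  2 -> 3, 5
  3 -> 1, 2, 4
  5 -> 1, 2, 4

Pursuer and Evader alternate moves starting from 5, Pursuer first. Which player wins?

Track states (vertex, player-to-move).
A0 = {(4,Pursuer), (4,Evader)}
A1: add {(1,Pursuer), (3,Pursuer), (5,Pursuer)}.
(5,Pursuer) ∈ A1 ⇒ Pursuer forces the target.

Pursuer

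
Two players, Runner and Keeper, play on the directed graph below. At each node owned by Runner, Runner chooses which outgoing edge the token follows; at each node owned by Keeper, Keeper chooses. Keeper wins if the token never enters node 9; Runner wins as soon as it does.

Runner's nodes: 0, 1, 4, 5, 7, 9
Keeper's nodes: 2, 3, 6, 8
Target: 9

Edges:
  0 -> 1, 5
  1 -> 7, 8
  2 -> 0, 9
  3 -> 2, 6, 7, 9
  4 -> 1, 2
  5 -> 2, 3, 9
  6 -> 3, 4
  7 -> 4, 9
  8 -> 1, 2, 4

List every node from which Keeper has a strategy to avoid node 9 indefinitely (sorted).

3, 6

A0 = {9}
A1: add {5, 7} — 5 (Runner) has 5→9; 7 (Runner) has 7→9.
A2: add {0, 1} — 0 (Runner) has 0→5; 1 (Runner) has 1→7.
A3: add {2, 4} — 2 (Keeper): all of {0, 9} already in; 4 (Runner) has 4→1.
A4: add {8} — 8 (Keeper): all of {1, 2, 4} already in.
A5 = A4; e.g. 3 (Keeper) can still go to 6. Fixed point.
Runner's attractor = {0, 1, 2, 4, 5, 7, 8, 9}; Keeper avoids the target exactly from the complement.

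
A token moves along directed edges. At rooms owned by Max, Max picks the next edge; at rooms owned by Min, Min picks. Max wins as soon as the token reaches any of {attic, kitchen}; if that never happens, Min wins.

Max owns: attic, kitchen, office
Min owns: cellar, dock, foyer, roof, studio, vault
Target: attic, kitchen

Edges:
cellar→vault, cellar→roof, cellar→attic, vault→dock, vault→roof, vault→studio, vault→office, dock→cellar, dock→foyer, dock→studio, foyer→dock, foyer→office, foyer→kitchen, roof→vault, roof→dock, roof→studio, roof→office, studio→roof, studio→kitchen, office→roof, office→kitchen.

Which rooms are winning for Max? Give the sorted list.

attic, kitchen, office

A0 = {attic, kitchen}
A1: add {office} — office (Max) has office→kitchen.
A2 = A1; e.g. cellar (Min) can still go to vault. Fixed point.
Max's winning region = {attic, kitchen, office}.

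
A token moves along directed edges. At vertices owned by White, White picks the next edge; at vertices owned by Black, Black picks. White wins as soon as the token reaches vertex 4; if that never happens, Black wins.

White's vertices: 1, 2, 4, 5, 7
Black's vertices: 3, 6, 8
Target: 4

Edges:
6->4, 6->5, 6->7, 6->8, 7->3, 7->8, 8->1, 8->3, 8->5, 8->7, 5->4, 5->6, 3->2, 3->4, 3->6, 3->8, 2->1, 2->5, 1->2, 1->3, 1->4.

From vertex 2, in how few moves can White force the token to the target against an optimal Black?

A0 = {4}
A1: add {1, 5} — 1 (White) has 1→4; 5 (White) has 5→4.
A2: add {2} — 2 (White) has 2→1.
A3 = A2; e.g. 3 (Black) can still go to 6. Fixed point.
2 enters the attractor at level 2, so White can force the target in 2 moves from there.

2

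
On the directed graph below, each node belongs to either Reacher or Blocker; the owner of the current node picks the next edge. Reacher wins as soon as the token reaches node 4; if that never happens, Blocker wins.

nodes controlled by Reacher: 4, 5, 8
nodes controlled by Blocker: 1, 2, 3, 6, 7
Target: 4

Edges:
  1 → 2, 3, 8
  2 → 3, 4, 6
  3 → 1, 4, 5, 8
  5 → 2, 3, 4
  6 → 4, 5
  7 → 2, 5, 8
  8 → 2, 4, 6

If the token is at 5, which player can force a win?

Reacher

A0 = {4}
A1: add {5, 8} — 5 (Reacher) has 5→4; 8 (Reacher) has 8→4.
5 ∈ A1, so Reacher can force the target.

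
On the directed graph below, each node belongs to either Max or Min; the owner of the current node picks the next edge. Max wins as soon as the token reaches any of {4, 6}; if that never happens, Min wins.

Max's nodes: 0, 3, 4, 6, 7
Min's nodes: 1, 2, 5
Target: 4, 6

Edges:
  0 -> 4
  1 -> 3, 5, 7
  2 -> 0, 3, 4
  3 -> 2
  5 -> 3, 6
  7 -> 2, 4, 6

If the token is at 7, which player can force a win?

A0 = {4, 6}
A1: add {0, 7} — 0 (Max) has 0→4; 7 (Max) has 7→4.
A2 = A1; e.g. 1 (Min) can still go to 3. Fixed point.
7 ∈ A1, so Max can force the target.

Max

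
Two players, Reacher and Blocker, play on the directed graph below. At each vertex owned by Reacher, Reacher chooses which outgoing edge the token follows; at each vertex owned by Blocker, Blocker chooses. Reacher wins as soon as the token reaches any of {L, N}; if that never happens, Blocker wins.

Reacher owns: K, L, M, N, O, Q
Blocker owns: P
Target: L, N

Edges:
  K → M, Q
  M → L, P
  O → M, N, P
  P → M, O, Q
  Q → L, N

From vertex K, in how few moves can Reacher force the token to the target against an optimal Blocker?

2

A0 = {L, N}
A1: add {M, O, Q} — M (Reacher) has M→L; O (Reacher) has O→N; Q (Reacher) has Q→L.
A2: add {K, P} — K (Reacher) has K→M; P (Blocker): all of {M, O, Q} already in.
A2 = all vertices. Fixed point.
K enters the attractor at level 2, so Reacher can force the target in 2 moves from there.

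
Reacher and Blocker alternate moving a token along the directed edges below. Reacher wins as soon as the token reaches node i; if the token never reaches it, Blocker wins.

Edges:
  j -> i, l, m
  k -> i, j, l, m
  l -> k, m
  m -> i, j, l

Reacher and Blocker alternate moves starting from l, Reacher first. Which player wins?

Blocker

Track states (vertex, player-to-move).
A0 = {(i,Reacher), (i,Blocker)}
A1: add {(j,Reacher), (k,Reacher), (m,Reacher)}.
A2: add {(l,Blocker)}.
A3 = A2; e.g. (j,Blocker) stays out. (l,Reacher) never enters ⇒ Blocker avoids the target.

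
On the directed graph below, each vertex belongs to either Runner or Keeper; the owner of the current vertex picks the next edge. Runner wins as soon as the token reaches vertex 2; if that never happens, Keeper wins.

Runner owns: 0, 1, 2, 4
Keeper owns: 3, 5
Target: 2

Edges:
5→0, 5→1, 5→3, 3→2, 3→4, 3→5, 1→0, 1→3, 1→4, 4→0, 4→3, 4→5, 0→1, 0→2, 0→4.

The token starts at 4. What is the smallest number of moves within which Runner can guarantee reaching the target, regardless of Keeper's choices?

A0 = {2}
A1: add {0} — 0 (Runner) has 0→2.
A2: add {1, 4} — 1 (Runner) has 1→0; 4 (Runner) has 4→0.
A3 = A2; e.g. 3 (Keeper) can still go to 5. Fixed point.
4 enters the attractor at level 2, so Runner can force the target in 2 moves from there.

2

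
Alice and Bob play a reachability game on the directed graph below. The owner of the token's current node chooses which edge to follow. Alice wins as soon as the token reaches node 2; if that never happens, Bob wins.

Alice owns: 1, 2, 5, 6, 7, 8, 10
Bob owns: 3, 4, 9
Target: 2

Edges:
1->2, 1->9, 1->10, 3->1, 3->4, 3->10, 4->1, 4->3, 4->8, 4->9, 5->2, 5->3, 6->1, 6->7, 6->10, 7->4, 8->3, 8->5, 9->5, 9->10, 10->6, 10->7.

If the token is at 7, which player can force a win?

A0 = {2}
A1: add {1, 5} — 1 (Alice) has 1→2; 5 (Alice) has 5→2.
A2: add {6, 8} — 6 (Alice) has 6→1; 8 (Alice) has 8→5.
A3: add {10} — 10 (Alice) has 10→6.
A4: add {9} — 9 (Bob): all of {5, 10} already in.
A5 = A4; e.g. 3 (Bob) can still go to 4. Fixed point.
7 never enters the attractor, so Bob can avoid the target forever.

Bob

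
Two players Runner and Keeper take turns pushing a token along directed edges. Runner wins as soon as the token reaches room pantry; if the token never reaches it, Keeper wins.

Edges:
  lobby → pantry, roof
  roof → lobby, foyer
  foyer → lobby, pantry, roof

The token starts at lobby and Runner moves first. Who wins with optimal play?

Track states (vertex, player-to-move).
A0 = {(pantry,Runner), (pantry,Keeper)}
A1: add {(lobby,Runner), (foyer,Runner)}.
(lobby,Runner) ∈ A1 ⇒ Runner forces the target.

Runner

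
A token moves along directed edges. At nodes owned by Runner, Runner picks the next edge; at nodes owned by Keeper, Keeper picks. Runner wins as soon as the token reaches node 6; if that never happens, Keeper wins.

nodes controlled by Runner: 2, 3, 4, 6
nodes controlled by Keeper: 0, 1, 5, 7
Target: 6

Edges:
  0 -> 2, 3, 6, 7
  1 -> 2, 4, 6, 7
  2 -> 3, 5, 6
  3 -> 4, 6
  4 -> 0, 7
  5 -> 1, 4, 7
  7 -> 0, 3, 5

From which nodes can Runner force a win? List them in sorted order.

2, 3, 6

A0 = {6}
A1: add {2, 3} — 2 (Runner) has 2→6; 3 (Runner) has 3→6.
A2 = A1; e.g. 0 (Keeper) can still go to 7. Fixed point.
Runner's winning region = {2, 3, 6}.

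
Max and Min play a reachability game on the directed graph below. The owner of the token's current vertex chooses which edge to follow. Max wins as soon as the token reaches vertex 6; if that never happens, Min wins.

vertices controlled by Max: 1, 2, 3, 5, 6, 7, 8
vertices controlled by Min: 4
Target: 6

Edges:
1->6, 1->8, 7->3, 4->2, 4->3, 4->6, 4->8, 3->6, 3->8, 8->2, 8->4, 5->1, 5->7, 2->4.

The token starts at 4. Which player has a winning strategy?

Min

A0 = {6}
A1: add {1, 3} — 1 (Max) has 1→6; 3 (Max) has 3→6.
A2: add {5, 7} — 5 (Max) has 5→1; 7 (Max) has 7→3.
A3 = A2; e.g. 2 (Max) has no edge into A2. Fixed point.
4 never enters the attractor, so Min can avoid the target forever.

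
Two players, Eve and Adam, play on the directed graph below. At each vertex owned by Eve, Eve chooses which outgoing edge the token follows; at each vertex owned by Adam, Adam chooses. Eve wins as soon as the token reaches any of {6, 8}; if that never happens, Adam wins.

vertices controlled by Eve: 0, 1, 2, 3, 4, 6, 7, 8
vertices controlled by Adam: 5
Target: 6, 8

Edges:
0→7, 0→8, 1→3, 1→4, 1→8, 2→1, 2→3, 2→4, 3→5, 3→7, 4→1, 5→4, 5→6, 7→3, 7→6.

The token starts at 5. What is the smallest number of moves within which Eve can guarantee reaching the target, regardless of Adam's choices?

3

A0 = {6, 8}
A1: add {0, 1, 7} — 0 (Eve) has 0→8; 1 (Eve) has 1→8; 7 (Eve) has 7→6.
A2: add {2, 3, 4} — 2 (Eve) has 2→1; 3 (Eve) has 3→7; 4 (Eve) has 4→1.
A3: add {5} — 5 (Adam): all of {4, 6} already in.
A3 = all vertices. Fixed point.
5 enters the attractor at level 3, so Eve can force the target in 3 moves from there.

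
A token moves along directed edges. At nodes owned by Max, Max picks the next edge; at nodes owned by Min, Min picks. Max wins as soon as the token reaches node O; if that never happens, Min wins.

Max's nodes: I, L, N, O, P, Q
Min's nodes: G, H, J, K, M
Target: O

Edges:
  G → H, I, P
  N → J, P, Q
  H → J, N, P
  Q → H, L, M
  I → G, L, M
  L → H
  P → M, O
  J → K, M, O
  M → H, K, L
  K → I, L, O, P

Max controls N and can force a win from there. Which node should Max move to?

A0 = {O}
A1: add {P} — P (Max) has P→O.
A2: add {N} — N (Max) has N→P.
A3 = A2; e.g. G (Min) can still go to H. Fixed point.
From N, successor P is in the attractor (rank 1); the other successors J, Q are not.

P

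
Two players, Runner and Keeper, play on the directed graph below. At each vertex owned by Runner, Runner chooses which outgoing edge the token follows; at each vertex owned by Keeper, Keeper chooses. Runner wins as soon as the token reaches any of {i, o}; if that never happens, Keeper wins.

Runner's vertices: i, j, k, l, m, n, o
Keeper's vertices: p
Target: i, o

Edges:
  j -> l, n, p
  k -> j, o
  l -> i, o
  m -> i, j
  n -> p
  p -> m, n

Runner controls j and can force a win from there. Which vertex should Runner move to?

A0 = {i, o}
A1: add {k, l, m} — k (Runner) has k→o; l (Runner) has l→i; m (Runner) has m→i.
A2: add {j} — j (Runner) has j→l.
A3 = A2; e.g. n (Runner) has no edge into A2. Fixed point.
From j, successor l is in the attractor (rank 1); the other successors n, p are not.

l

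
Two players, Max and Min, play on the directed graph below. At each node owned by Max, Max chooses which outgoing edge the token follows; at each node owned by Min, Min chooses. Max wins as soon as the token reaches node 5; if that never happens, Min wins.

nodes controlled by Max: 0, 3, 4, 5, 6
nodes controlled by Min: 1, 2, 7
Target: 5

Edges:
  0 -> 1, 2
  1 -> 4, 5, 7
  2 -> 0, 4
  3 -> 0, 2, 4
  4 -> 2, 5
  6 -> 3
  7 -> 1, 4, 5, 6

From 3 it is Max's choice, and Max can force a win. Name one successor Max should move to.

A0 = {5}
A1: add {4} — 4 (Max) has 4→5.
A2: add {3} — 3 (Max) has 3→4.
A3: add {6} — 6 (Max) has 6→3.
A4 = A3; e.g. 0 (Max) has no edge into A3. Fixed point.
From 3, successor 4 is in the attractor (rank 1); the other successors 0, 2 are not.

4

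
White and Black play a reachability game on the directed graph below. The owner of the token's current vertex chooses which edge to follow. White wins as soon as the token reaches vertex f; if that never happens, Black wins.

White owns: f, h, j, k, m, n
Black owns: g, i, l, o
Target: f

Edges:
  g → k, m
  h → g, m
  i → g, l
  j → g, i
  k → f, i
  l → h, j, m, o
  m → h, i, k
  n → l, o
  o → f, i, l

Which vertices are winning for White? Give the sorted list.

A0 = {f}
A1: add {k} — k (White) has k→f.
A2: add {m} — m (White) has m→k.
A3: add {g, h} — g (Black): all of {k, m} already in; h (White) has h→m.
A4: add {j} — j (White) has j→g.
A5 = A4; e.g. i (Black) can still go to l. Fixed point.
White's winning region = {f, g, h, j, k, m}.

f, g, h, j, k, m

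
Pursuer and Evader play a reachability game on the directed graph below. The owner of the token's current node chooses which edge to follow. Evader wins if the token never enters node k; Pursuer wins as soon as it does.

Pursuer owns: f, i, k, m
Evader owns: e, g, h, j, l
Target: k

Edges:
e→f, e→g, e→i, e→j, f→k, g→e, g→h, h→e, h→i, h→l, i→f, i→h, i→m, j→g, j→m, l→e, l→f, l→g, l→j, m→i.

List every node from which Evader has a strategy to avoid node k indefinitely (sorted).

e, g, h, j, l

A0 = {k}
A1: add {f} — f (Pursuer) has f→k.
A2: add {i} — i (Pursuer) has i→f.
A3: add {m} — m (Pursuer) has m→i.
A4 = A3; e.g. e (Evader) can still go to g. Fixed point.
Pursuer's attractor = {f, i, k, m}; Evader avoids the target exactly from the complement.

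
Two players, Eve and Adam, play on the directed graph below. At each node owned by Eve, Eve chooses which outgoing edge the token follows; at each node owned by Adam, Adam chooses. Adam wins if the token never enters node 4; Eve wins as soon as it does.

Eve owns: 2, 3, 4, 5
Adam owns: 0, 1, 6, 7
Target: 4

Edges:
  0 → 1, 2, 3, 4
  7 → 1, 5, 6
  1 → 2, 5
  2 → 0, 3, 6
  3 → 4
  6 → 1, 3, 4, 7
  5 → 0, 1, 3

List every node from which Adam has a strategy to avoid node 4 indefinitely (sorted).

A0 = {4}
A1: add {3} — 3 (Eve) has 3→4.
A2: add {2, 5} — 2 (Eve) has 2→3; 5 (Eve) has 5→3.
A3: add {1} — 1 (Adam): all of {2, 5} already in.
A4: add {0} — 0 (Adam): all of {1, 2, 3, 4} already in.
A5 = A4; e.g. 6 (Adam) can still go to 7. Fixed point.
Eve's attractor = {0, 1, 2, 3, 4, 5}; Adam avoids the target exactly from the complement.

6, 7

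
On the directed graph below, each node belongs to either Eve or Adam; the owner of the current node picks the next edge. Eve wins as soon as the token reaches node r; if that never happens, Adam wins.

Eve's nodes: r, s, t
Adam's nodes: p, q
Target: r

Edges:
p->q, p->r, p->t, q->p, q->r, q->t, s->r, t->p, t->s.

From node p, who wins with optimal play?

Adam

A0 = {r}
A1: add {s} — s (Eve) has s→r.
A2: add {t} — t (Eve) has t→s.
A3 = A2; e.g. p (Adam) can still go to q. Fixed point.
p never enters the attractor, so Adam can avoid the target forever.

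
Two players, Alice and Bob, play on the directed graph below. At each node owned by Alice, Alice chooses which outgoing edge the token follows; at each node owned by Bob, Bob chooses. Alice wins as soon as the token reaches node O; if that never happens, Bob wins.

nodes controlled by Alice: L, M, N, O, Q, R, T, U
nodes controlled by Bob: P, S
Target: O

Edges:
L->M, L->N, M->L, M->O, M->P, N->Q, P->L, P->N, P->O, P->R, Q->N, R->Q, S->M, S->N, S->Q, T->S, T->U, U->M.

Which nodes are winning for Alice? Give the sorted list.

A0 = {O}
A1: add {M} — M (Alice) has M→O.
A2: add {L, U} — L (Alice) has L→M; U (Alice) has U→M.
A3: add {T} — T (Alice) has T→U.
A4 = A3; e.g. N (Alice) has no edge into A3. Fixed point.
Alice's winning region = {L, M, O, T, U}.

L, M, O, T, U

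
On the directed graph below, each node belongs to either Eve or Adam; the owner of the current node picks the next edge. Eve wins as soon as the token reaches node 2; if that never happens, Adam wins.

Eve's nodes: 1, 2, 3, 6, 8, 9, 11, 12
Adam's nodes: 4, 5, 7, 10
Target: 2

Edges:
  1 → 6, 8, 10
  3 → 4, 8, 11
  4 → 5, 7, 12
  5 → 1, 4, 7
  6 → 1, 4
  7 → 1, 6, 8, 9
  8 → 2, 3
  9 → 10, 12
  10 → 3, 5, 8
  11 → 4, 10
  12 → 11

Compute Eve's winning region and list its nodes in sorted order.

1, 2, 3, 6, 8

A0 = {2}
A1: add {8} — 8 (Eve) has 8→2.
A2: add {1, 3} — 1 (Eve) has 1→8; 3 (Eve) has 3→8.
A3: add {6} — 6 (Eve) has 6→1.
A4 = A3; e.g. 4 (Adam) can still go to 5. Fixed point.
Eve's winning region = {1, 2, 3, 6, 8}.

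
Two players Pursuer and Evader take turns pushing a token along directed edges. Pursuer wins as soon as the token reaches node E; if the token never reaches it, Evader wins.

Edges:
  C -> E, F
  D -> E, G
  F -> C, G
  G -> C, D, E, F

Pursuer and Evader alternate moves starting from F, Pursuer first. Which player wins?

Track states (vertex, player-to-move).
A0 = {(E,Pursuer), (E,Evader)}
A1: add {(C,Pursuer), (D,Pursuer), (G,Pursuer)}.
A2: add {(D,Evader), (F,Evader)}.
A3 = A2; e.g. (C,Evader) stays out. (F,Pursuer) never enters ⇒ Evader avoids the target.

Evader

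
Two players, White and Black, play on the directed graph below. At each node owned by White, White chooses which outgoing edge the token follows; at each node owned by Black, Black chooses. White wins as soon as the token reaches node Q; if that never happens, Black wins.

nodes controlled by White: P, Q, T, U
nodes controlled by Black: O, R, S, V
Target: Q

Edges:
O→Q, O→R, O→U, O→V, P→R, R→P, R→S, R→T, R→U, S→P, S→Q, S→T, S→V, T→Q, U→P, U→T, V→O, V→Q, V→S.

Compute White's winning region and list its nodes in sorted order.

A0 = {Q}
A1: add {T} — T (White) has T→Q.
A2: add {U} — U (White) has U→T.
A3 = A2; e.g. O (Black) can still go to R. Fixed point.
White's winning region = {Q, T, U}.

Q, T, U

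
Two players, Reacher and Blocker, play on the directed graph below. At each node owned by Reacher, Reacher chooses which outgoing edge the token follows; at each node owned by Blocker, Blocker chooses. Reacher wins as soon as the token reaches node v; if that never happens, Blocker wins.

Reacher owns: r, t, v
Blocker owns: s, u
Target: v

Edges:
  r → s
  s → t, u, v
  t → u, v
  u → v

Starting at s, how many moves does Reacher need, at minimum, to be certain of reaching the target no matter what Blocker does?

2

A0 = {v}
A1: add {t, u} — t (Reacher) has t→v; u (Blocker): all of {v} already in.
A2: add {s} — s (Blocker): all of {t, u, v} already in.
s enters the attractor at level 2, so Reacher can force the target in 2 moves from there.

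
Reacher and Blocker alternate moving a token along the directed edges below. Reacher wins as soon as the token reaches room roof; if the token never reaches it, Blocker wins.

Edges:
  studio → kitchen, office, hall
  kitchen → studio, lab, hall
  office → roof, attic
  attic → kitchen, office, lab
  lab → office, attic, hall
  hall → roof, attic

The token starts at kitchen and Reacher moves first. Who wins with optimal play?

Blocker

Track states (vertex, player-to-move).
A0 = {(roof,Reacher), (roof,Blocker)}
A1: add {(office,Reacher), (hall,Reacher)}.
A2 = A1; e.g. (studio,Reacher) stays out. (kitchen,Reacher) never enters ⇒ Blocker avoids the target.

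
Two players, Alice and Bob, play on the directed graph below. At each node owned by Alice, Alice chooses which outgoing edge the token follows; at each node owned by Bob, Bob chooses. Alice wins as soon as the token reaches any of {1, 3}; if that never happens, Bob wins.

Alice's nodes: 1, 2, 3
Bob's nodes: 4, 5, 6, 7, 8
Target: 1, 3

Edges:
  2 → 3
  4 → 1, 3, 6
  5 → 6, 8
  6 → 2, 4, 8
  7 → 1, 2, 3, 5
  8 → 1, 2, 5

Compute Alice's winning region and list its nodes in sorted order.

1, 2, 3

A0 = {1, 3}
A1: add {2} — 2 (Alice) has 2→3.
A2 = A1; e.g. 4 (Bob) can still go to 6. Fixed point.
Alice's winning region = {1, 2, 3}.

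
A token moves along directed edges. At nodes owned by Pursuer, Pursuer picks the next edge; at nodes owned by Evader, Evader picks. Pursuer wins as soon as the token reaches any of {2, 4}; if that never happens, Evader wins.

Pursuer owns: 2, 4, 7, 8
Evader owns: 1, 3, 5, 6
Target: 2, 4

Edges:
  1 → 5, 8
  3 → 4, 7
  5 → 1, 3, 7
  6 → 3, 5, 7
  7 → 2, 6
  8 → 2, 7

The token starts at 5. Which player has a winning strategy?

A0 = {2, 4}
A1: add {7, 8} — 7 (Pursuer) has 7→2; 8 (Pursuer) has 8→2.
A2: add {3} — 3 (Evader): all of {4, 7} already in.
A3 = A2; e.g. 1 (Evader) can still go to 5. Fixed point.
5 never enters the attractor, so Evader can avoid the target forever.

Evader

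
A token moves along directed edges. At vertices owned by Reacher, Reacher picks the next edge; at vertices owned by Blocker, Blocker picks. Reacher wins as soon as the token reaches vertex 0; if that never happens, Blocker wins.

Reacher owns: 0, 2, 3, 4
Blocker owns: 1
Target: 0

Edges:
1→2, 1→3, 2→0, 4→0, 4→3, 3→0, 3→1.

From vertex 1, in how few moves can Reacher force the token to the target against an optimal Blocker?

2

A0 = {0}
A1: add {2, 3, 4} — 2 (Reacher) has 2→0; 3 (Reacher) has 3→0; 4 (Reacher) has 4→0.
A2: add {1} — 1 (Blocker): all of {2, 3} already in.
A2 = all vertices. Fixed point.
1 enters the attractor at level 2, so Reacher can force the target in 2 moves from there.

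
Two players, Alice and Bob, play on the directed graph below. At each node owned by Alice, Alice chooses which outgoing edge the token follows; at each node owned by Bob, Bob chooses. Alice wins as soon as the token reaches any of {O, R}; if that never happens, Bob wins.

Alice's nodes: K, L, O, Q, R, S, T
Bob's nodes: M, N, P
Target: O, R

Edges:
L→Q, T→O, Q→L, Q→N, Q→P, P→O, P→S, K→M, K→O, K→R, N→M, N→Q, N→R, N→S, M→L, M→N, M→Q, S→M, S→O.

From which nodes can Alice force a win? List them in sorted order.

A0 = {O, R}
A1: add {K, S, T} — K (Alice) has K→O; S (Alice) has S→O; T (Alice) has T→O.
A2: add {P} — P (Bob): all of {O, S} already in.
A3: add {Q} — Q (Alice) has Q→P.
A4: add {L} — L (Alice) has L→Q.
A5 = A4; e.g. M (Bob) can still go to N. Fixed point.
Alice's winning region = {K, L, O, P, Q, R, S, T}.

K, L, O, P, Q, R, S, T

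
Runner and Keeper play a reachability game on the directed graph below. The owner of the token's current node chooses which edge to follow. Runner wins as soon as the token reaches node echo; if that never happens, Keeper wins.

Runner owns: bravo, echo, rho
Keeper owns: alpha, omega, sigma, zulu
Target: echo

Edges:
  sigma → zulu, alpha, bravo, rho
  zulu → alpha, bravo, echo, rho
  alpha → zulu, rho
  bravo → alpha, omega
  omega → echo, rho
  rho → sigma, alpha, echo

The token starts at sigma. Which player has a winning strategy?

A0 = {echo}
A1: add {rho} — rho (Runner) has rho→echo.
A2: add {omega} — omega (Keeper): all of {echo, rho} already in.
A3: add {bravo} — bravo (Runner) has bravo→omega.
A4 = A3; e.g. sigma (Keeper) can still go to zulu. Fixed point.
sigma never enters the attractor, so Keeper can avoid the target forever.

Keeper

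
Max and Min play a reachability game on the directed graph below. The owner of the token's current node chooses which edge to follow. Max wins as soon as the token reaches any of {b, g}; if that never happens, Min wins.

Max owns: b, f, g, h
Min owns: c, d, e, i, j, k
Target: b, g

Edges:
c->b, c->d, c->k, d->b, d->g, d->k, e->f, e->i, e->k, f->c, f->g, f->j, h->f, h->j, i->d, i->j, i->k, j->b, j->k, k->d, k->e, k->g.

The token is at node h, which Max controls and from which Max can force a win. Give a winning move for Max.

f

A0 = {b, g}
A1: add {f} — f (Max) has f→g.
A2: add {h} — h (Max) has h→f.
A3 = A2; e.g. c (Min) can still go to d. Fixed point.
From h, successor f is in the attractor (rank 1); the other successor j is not.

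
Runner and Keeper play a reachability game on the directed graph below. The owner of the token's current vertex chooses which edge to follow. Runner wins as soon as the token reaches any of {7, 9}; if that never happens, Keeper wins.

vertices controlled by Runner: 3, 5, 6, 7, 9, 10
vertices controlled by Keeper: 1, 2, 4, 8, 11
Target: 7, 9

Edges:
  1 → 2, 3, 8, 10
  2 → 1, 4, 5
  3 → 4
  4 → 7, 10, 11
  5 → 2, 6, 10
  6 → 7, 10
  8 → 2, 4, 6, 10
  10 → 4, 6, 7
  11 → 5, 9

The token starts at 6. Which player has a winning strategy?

A0 = {7, 9}
A1: add {6, 10} — 6 (Runner) has 6→7; 10 (Runner) has 10→7.
6 ∈ A1, so Runner can force the target.

Runner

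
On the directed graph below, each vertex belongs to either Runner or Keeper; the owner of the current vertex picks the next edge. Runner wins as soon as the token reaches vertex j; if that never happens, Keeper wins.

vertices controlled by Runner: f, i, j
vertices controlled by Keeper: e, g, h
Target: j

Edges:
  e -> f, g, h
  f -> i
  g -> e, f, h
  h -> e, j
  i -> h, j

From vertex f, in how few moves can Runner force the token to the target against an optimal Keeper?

A0 = {j}
A1: add {i} — i (Runner) has i→j.
A2: add {f} — f (Runner) has f→i.
A3 = A2; e.g. e (Keeper) can still go to g. Fixed point.
f enters the attractor at level 2, so Runner can force the target in 2 moves from there.

2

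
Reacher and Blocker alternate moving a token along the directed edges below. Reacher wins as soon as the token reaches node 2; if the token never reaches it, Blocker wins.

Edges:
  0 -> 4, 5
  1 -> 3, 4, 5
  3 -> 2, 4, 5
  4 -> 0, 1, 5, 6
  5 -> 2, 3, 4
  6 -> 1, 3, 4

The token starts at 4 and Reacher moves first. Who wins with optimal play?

Track states (vertex, player-to-move).
A0 = {(2,Reacher), (2,Blocker)}
A1: add {(3,Reacher), (5,Reacher)}.
A2 = A1; e.g. (0,Reacher) stays out. (4,Reacher) never enters ⇒ Blocker avoids the target.

Blocker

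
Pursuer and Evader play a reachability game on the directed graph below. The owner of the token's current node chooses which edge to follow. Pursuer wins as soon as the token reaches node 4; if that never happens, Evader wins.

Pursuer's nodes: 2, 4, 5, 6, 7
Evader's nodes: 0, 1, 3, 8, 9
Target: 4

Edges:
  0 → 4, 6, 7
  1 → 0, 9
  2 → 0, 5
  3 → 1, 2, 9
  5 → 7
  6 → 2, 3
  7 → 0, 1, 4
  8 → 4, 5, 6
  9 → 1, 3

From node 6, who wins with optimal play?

A0 = {4}
A1: add {7} — 7 (Pursuer) has 7→4.
A2: add {5} — 5 (Pursuer) has 5→7.
A3: add {2} — 2 (Pursuer) has 2→5.
A4: add {6} — 6 (Pursuer) has 6→2.
6 ∈ A4, so Pursuer can force the target.

Pursuer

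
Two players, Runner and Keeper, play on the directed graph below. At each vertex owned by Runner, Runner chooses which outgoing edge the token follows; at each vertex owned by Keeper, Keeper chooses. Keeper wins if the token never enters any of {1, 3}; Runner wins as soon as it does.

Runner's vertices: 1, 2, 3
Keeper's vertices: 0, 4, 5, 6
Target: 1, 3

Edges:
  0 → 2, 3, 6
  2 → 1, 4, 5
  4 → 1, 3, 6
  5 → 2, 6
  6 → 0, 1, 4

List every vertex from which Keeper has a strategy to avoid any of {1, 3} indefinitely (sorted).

0, 4, 5, 6

A0 = {1, 3}
A1: add {2} — 2 (Runner) has 2→1.
A2 = A1; e.g. 0 (Keeper) can still go to 6. Fixed point.
Runner's attractor = {1, 2, 3}; Keeper avoids the target exactly from the complement.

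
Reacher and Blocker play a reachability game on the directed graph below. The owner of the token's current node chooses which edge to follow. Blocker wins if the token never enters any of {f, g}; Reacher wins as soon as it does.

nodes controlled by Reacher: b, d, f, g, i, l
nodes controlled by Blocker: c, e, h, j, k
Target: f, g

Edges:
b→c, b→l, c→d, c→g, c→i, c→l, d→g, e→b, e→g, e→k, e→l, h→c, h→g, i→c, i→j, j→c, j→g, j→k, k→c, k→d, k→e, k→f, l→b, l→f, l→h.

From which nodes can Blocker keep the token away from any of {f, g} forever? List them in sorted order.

c, e, h, i, j, k

A0 = {f, g}
A1: add {d, l} — d (Reacher) has d→g; l (Reacher) has l→f.
A2: add {b} — b (Reacher) has b→l.
A3 = A2; e.g. c (Blocker) can still go to i. Fixed point.
Reacher's attractor = {b, d, f, g, l}; Blocker avoids the target exactly from the complement.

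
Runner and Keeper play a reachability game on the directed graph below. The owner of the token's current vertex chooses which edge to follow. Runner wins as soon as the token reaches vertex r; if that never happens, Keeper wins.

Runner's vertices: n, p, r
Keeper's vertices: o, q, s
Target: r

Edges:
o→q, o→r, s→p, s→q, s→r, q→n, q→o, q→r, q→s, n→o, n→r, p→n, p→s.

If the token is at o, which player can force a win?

Keeper

A0 = {r}
A1: add {n} — n (Runner) has n→r.
A2: add {p} — p (Runner) has p→n.
A3 = A2; e.g. o (Keeper) can still go to q. Fixed point.
o never enters the attractor, so Keeper can avoid the target forever.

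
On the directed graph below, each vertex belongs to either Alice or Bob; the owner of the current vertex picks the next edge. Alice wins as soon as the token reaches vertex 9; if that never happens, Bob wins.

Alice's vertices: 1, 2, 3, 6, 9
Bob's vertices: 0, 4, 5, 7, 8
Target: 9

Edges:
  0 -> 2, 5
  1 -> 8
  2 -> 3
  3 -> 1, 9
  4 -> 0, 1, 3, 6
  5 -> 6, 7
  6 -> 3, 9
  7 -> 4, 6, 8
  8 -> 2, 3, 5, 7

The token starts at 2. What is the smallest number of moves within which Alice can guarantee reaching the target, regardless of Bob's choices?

A0 = {9}
A1: add {3, 6} — 3 (Alice) has 3→9; 6 (Alice) has 6→9.
A2: add {2} — 2 (Alice) has 2→3.
A3 = A2; e.g. 0 (Bob) can still go to 5. Fixed point.
2 enters the attractor at level 2, so Alice can force the target in 2 moves from there.

2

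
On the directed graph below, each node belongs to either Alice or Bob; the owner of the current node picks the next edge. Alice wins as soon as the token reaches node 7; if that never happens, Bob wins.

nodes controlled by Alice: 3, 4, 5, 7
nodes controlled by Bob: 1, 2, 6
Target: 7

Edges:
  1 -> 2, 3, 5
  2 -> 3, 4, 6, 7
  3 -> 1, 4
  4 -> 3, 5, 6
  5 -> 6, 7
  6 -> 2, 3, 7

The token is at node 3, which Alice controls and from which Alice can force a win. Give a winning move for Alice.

4

A0 = {7}
A1: add {5} — 5 (Alice) has 5→7.
A2: add {4} — 4 (Alice) has 4→5.
A3: add {3} — 3 (Alice) has 3→4.
A4 = A3; e.g. 1 (Bob) can still go to 2. Fixed point.
From 3, successor 4 is in the attractor (rank 2); the other successor 1 is not.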